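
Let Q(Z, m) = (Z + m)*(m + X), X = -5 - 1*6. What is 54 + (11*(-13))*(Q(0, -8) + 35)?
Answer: -26687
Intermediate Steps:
X = -11 (X = -5 - 6 = -11)
Q(Z, m) = (-11 + m)*(Z + m) (Q(Z, m) = (Z + m)*(m - 11) = (Z + m)*(-11 + m) = (-11 + m)*(Z + m))
54 + (11*(-13))*(Q(0, -8) + 35) = 54 + (11*(-13))*(((-8)**2 - 11*0 - 11*(-8) + 0*(-8)) + 35) = 54 - 143*((64 + 0 + 88 + 0) + 35) = 54 - 143*(152 + 35) = 54 - 143*187 = 54 - 26741 = -26687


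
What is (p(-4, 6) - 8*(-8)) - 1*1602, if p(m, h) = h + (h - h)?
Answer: -1532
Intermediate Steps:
p(m, h) = h (p(m, h) = h + 0 = h)
(p(-4, 6) - 8*(-8)) - 1*1602 = (6 - 8*(-8)) - 1*1602 = (6 + 64) - 1602 = 70 - 1602 = -1532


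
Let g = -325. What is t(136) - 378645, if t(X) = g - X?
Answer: -379106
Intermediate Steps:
t(X) = -325 - X
t(136) - 378645 = (-325 - 1*136) - 378645 = (-325 - 136) - 378645 = -461 - 378645 = -379106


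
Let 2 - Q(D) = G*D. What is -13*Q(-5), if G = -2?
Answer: 104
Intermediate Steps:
Q(D) = 2 + 2*D (Q(D) = 2 - (-2)*D = 2 + 2*D)
-13*Q(-5) = -13*(2 + 2*(-5)) = -13*(2 - 10) = -13*(-8) = 104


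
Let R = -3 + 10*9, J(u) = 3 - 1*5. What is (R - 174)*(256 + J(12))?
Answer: -22098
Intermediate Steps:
J(u) = -2 (J(u) = 3 - 5 = -2)
R = 87 (R = -3 + 90 = 87)
(R - 174)*(256 + J(12)) = (87 - 174)*(256 - 2) = -87*254 = -22098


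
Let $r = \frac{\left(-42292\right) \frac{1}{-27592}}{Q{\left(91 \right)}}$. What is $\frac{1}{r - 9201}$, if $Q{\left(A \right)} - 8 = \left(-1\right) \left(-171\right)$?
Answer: $- \frac{1234742}{11360850569} \approx -0.00010868$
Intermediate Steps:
$Q{\left(A \right)} = 179$ ($Q{\left(A \right)} = 8 - -171 = 8 + 171 = 179$)
$r = \frac{10573}{1234742}$ ($r = \frac{\left(-42292\right) \frac{1}{-27592}}{179} = \left(-42292\right) \left(- \frac{1}{27592}\right) \frac{1}{179} = \frac{10573}{6898} \cdot \frac{1}{179} = \frac{10573}{1234742} \approx 0.0085629$)
$\frac{1}{r - 9201} = \frac{1}{\frac{10573}{1234742} - 9201} = \frac{1}{- \frac{11360850569}{1234742}} = - \frac{1234742}{11360850569}$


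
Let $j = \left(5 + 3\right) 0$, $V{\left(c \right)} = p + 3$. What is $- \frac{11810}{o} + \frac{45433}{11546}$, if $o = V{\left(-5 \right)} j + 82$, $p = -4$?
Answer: $- \frac{66316377}{473386} \approx -140.09$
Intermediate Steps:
$V{\left(c \right)} = -1$ ($V{\left(c \right)} = -4 + 3 = -1$)
$j = 0$ ($j = 8 \cdot 0 = 0$)
$o = 82$ ($o = \left(-1\right) 0 + 82 = 0 + 82 = 82$)
$- \frac{11810}{o} + \frac{45433}{11546} = - \frac{11810}{82} + \frac{45433}{11546} = \left(-11810\right) \frac{1}{82} + 45433 \cdot \frac{1}{11546} = - \frac{5905}{41} + \frac{45433}{11546} = - \frac{66316377}{473386}$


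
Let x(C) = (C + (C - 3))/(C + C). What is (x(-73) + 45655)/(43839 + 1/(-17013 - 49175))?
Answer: 220597290226/211817948363 ≈ 1.0414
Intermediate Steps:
x(C) = (-3 + 2*C)/(2*C) (x(C) = (C + (-3 + C))/((2*C)) = (-3 + 2*C)*(1/(2*C)) = (-3 + 2*C)/(2*C))
(x(-73) + 45655)/(43839 + 1/(-17013 - 49175)) = ((-3/2 - 73)/(-73) + 45655)/(43839 + 1/(-17013 - 49175)) = (-1/73*(-149/2) + 45655)/(43839 + 1/(-66188)) = (149/146 + 45655)/(43839 - 1/66188) = 6665779/(146*(2901615731/66188)) = (6665779/146)*(66188/2901615731) = 220597290226/211817948363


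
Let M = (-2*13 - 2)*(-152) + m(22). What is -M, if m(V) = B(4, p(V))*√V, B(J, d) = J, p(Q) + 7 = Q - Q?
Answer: -4256 - 4*√22 ≈ -4274.8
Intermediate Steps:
p(Q) = -7 (p(Q) = -7 + (Q - Q) = -7 + 0 = -7)
m(V) = 4*√V
M = 4256 + 4*√22 (M = (-2*13 - 2)*(-152) + 4*√22 = (-26 - 2)*(-152) + 4*√22 = -28*(-152) + 4*√22 = 4256 + 4*√22 ≈ 4274.8)
-M = -(4256 + 4*√22) = -4256 - 4*√22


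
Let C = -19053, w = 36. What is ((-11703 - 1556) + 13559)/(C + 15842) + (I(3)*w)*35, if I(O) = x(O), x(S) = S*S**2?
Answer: 109237920/3211 ≈ 34020.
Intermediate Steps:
x(S) = S**3
I(O) = O**3
((-11703 - 1556) + 13559)/(C + 15842) + (I(3)*w)*35 = ((-11703 - 1556) + 13559)/(-19053 + 15842) + (3**3*36)*35 = (-13259 + 13559)/(-3211) + (27*36)*35 = 300*(-1/3211) + 972*35 = -300/3211 + 34020 = 109237920/3211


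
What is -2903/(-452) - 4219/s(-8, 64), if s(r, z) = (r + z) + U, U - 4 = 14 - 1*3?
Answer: -1700875/32092 ≈ -53.000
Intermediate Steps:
U = 15 (U = 4 + (14 - 1*3) = 4 + (14 - 3) = 4 + 11 = 15)
s(r, z) = 15 + r + z (s(r, z) = (r + z) + 15 = 15 + r + z)
-2903/(-452) - 4219/s(-8, 64) = -2903/(-452) - 4219/(15 - 8 + 64) = -2903*(-1/452) - 4219/71 = 2903/452 - 4219*1/71 = 2903/452 - 4219/71 = -1700875/32092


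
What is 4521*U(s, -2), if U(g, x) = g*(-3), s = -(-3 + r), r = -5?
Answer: -108504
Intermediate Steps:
s = 8 (s = -(-3 - 5) = -1*(-8) = 8)
U(g, x) = -3*g
4521*U(s, -2) = 4521*(-3*8) = 4521*(-24) = -108504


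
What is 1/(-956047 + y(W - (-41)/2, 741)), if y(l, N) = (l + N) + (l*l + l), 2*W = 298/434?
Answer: -47089/44961983723 ≈ -1.0473e-6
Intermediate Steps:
W = 149/434 (W = (298/434)/2 = (298*(1/434))/2 = (1/2)*(149/217) = 149/434 ≈ 0.34332)
y(l, N) = N + l**2 + 2*l (y(l, N) = (N + l) + (l**2 + l) = (N + l) + (l + l**2) = N + l**2 + 2*l)
1/(-956047 + y(W - (-41)/2, 741)) = 1/(-956047 + (741 + (149/434 - (-41)/2)**2 + 2*(149/434 - (-41)/2))) = 1/(-956047 + (741 + (149/434 - 1*(-41/2))**2 + 2*(149/434 - 1*(-41/2)))) = 1/(-956047 + (741 + (149/434 + 41/2)**2 + 2*(149/434 + 41/2))) = 1/(-956047 + (741 + (4523/217)**2 + 2*(4523/217))) = 1/(-956047 + (741 + 20457529/47089 + 9046/217)) = 1/(-956047 + 57313460/47089) = 1/(-44961983723/47089) = -47089/44961983723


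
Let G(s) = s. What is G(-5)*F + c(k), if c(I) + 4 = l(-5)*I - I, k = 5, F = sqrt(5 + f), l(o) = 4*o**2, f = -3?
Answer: 491 - 5*sqrt(2) ≈ 483.93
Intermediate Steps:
F = sqrt(2) (F = sqrt(5 - 3) = sqrt(2) ≈ 1.4142)
c(I) = -4 + 99*I (c(I) = -4 + ((4*(-5)**2)*I - I) = -4 + ((4*25)*I - I) = -4 + (100*I - I) = -4 + 99*I)
G(-5)*F + c(k) = -5*sqrt(2) + (-4 + 99*5) = -5*sqrt(2) + (-4 + 495) = -5*sqrt(2) + 491 = 491 - 5*sqrt(2)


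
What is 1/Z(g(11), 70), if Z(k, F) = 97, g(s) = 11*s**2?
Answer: 1/97 ≈ 0.010309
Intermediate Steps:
1/Z(g(11), 70) = 1/97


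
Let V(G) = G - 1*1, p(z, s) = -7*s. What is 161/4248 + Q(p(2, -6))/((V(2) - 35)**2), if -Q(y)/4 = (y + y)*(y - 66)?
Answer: 8610497/1227672 ≈ 7.0137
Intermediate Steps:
Q(y) = -8*y*(-66 + y) (Q(y) = -4*(y + y)*(y - 66) = -4*2*y*(-66 + y) = -8*y*(-66 + y))
V(G) = -1 + G (V(G) = G - 1 = -1 + G)
161/4248 + Q(p(2, -6))/((V(2) - 35)**2) = 161/4248 + (8*(-7*(-6))*(66 - (-7)*(-6)))/(((-1 + 2) - 35)**2) = 161*(1/4248) + (8*42*(66 - 1*42))/((1 - 35)**2) = 161/4248 + (8*42*(66 - 42))/((-34)**2) = 161/4248 + (8*42*24)/1156 = 161/4248 + 8064*(1/1156) = 161/4248 + 2016/289 = 8610497/1227672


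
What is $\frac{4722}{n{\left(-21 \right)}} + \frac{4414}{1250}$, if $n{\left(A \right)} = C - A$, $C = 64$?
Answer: $\frac{627769}{10625} \approx 59.084$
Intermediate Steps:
$n{\left(A \right)} = 64 - A$
$\frac{4722}{n{\left(-21 \right)}} + \frac{4414}{1250} = \frac{4722}{64 - -21} + \frac{4414}{1250} = \frac{4722}{64 + 21} + 4414 \cdot \frac{1}{1250} = \frac{4722}{85} + \frac{2207}{625} = \frac{627769}{10625}$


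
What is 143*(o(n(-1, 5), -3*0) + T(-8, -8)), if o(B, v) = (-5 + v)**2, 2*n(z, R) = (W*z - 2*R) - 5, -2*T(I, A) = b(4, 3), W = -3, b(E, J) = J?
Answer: 6721/2 ≈ 3360.5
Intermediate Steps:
T(I, A) = -3/2 (T(I, A) = -1/2*3 = -3/2)
n(z, R) = -5/2 - R - 3*z/2 (n(z, R) = ((-3*z - 2*R) - 5)/2 = (-5 - 3*z - 2*R)/2 = -5/2 - R - 3*z/2)
143*(o(n(-1, 5), -3*0) + T(-8, -8)) = 143*((-5 - 3*0)**2 - 3/2) = 143*((-5 + 0)**2 - 3/2) = 143*((-5)**2 - 3/2) = 143*(25 - 3/2) = 143*(47/2) = 6721/2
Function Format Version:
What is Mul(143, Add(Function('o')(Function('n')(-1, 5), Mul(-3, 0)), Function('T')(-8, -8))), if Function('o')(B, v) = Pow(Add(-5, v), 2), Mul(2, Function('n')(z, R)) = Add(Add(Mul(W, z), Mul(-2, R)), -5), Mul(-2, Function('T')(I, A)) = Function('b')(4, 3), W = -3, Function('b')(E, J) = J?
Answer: Rational(6721, 2) ≈ 3360.5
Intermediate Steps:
Function('T')(I, A) = Rational(-3, 2) (Function('T')(I, A) = Mul(Rational(-1, 2), 3) = Rational(-3, 2))
Function('n')(z, R) = Add(Rational(-5, 2), Mul(-1, R), Mul(Rational(-3, 2), z)) (Function('n')(z, R) = Mul(Rational(1, 2), Add(Add(Mul(-3, z), Mul(-2, R)), -5)) = Mul(Rational(1, 2), Add(-5, Mul(-3, z), Mul(-2, R))) = Add(Rational(-5, 2), Mul(-1, R), Mul(Rational(-3, 2), z)))
Mul(143, Add(Function('o')(Function('n')(-1, 5), Mul(-3, 0)), Function('T')(-8, -8))) = Mul(143, Add(Pow(Add(-5, Mul(-3, 0)), 2), Rational(-3, 2))) = Mul(143, Add(Pow(Add(-5, 0), 2), Rational(-3, 2))) = Mul(143, Add(Pow(-5, 2), Rational(-3, 2))) = Mul(143, Add(25, Rational(-3, 2))) = Mul(143, Rational(47, 2)) = Rational(6721, 2)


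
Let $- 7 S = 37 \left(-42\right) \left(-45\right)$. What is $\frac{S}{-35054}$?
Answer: $\frac{4995}{17527} \approx 0.28499$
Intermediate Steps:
$S = -9990$ ($S = - \frac{37 \left(-42\right) \left(-45\right)}{7} = - \frac{\left(-1554\right) \left(-45\right)}{7} = \left(- \frac{1}{7}\right) 69930 = -9990$)
$\frac{S}{-35054} = - \frac{9990}{-35054} = \left(-9990\right) \left(- \frac{1}{35054}\right) = \frac{4995}{17527}$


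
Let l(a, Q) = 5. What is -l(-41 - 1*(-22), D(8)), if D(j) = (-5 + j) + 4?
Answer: -5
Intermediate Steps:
D(j) = -1 + j
-l(-41 - 1*(-22), D(8)) = -1*5 = -5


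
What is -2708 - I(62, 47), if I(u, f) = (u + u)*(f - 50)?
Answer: -2336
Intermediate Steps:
I(u, f) = 2*u*(-50 + f) (I(u, f) = (2*u)*(-50 + f) = 2*u*(-50 + f))
-2708 - I(62, 47) = -2708 - 2*62*(-50 + 47) = -2708 - 2*62*(-3) = -2708 - 1*(-372) = -2708 + 372 = -2336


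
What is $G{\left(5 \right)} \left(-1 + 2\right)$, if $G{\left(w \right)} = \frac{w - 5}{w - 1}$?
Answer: $0$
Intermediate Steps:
$G{\left(w \right)} = \frac{-5 + w}{-1 + w}$
$G{\left(5 \right)} \left(-1 + 2\right) = \frac{-5 + 5}{-1 + 5} \left(-1 + 2\right) = \frac{1}{4} \cdot 0 \cdot 1 = 0 \cdot 1 = 0$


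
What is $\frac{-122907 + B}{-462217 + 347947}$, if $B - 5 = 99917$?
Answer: $\frac{4597}{22854} \approx 0.20115$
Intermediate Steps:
$B = 99922$ ($B = 5 + 99917 = 99922$)
$\frac{-122907 + B}{-462217 + 347947} = \frac{-122907 + 99922}{-462217 + 347947} = - \frac{22985}{-114270} = \left(-22985\right) \left(- \frac{1}{114270}\right) = \frac{4597}{22854}$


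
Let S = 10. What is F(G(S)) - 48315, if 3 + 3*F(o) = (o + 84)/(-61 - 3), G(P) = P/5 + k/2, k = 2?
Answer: -3092253/64 ≈ -48316.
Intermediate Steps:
G(P) = 1 + P/5 (G(P) = P/5 + 2/2 = P*(⅕) + 2*(½) = P/5 + 1 = 1 + P/5)
F(o) = -23/16 - o/192 (F(o) = -1 + ((o + 84)/(-61 - 3))/3 = -1 + ((84 + o)/(-64))/3 = -1 + ((84 + o)*(-1/64))/3 = -1 + (-21/16 - o/64)/3 = -1 + (-7/16 - o/192) = -23/16 - o/192)
F(G(S)) - 48315 = (-23/16 - (1 + (⅕)*10)/192) - 48315 = (-23/16 - (1 + 2)/192) - 48315 = (-23/16 - 1/192*3) - 48315 = (-23/16 - 1/64) - 48315 = -93/64 - 48315 = -3092253/64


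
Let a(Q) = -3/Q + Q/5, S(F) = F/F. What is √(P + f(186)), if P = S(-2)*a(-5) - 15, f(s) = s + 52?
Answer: √5565/5 ≈ 14.920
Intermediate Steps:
S(F) = 1
f(s) = 52 + s
a(Q) = -3/Q + Q/5 (a(Q) = -3/Q + Q*(⅕) = -3/Q + Q/5)
P = -77/5 (P = 1*(-3/(-5) + (⅕)*(-5)) - 15 = 1*(-3*(-⅕) - 1) - 15 = 1*(⅗ - 1) - 15 = 1*(-⅖) - 15 = -⅖ - 15 = -77/5 ≈ -15.400)
√(P + f(186)) = √(-77/5 + (52 + 186)) = √(-77/5 + 238) = √(1113/5) = √5565/5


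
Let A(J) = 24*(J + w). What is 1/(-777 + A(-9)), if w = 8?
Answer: -1/801 ≈ -0.0012484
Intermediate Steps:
A(J) = 192 + 24*J (A(J) = 24*(J + 8) = 24*(8 + J) = 192 + 24*J)
1/(-777 + A(-9)) = 1/(-777 + (192 + 24*(-9))) = 1/(-777 + (192 - 216)) = 1/(-777 - 24) = 1/(-801) = -1/801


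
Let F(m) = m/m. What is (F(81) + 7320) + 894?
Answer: 8215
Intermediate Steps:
F(m) = 1
(F(81) + 7320) + 894 = (1 + 7320) + 894 = 7321 + 894 = 8215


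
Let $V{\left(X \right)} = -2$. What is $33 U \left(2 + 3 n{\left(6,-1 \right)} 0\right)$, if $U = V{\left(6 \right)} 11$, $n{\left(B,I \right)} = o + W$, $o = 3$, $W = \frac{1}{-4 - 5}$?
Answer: $-1452$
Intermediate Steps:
$W = - \frac{1}{9}$ ($W = \frac{1}{-9} = - \frac{1}{9} \approx -0.11111$)
$n{\left(B,I \right)} = \frac{26}{9}$ ($n{\left(B,I \right)} = 3 - \frac{1}{9} = \frac{26}{9}$)
$U = -22$ ($U = \left(-2\right) 11 = -22$)
$33 U \left(2 + 3 n{\left(6,-1 \right)} 0\right) = 33 \left(-22\right) \left(2 + 3 \cdot \frac{26}{9} \cdot 0\right) = - 726 \left(2 + 3 \cdot 0\right) = - 726 \left(2 + 0\right) = \left(-726\right) 2 = -1452$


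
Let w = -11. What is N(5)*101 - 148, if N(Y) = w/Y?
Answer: -1851/5 ≈ -370.20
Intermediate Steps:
N(Y) = -11/Y
N(5)*101 - 148 = -11/5*101 - 148 = -1111/5 - 148 = -1851/5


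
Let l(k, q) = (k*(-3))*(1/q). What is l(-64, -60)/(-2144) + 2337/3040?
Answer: 8257/10720 ≈ 0.77024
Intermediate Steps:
l(k, q) = -3*k/q (l(k, q) = (-3*k)/q = -3*k/q)
l(-64, -60)/(-2144) + 2337/3040 = -3*(-64)/(-60)/(-2144) + 2337/3040 = -3*(-64)*(-1/60)*(-1/2144) + 2337*(1/3040) = -16/5*(-1/2144) + 123/160 = 1/670 + 123/160 = 8257/10720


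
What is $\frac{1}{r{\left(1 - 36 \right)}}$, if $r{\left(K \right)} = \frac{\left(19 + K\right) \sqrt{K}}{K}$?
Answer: $- \frac{i \sqrt{35}}{16} \approx - 0.36975 i$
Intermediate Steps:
$r{\left(K \right)} = \frac{19 + K}{\sqrt{K}}$ ($r{\left(K \right)} = \frac{\sqrt{K} \left(19 + K\right)}{K} = \frac{19 + K}{\sqrt{K}}$)
$\frac{1}{r{\left(1 - 36 \right)}} = \frac{1}{\frac{1}{\sqrt{1 - 36}} \left(19 + \left(1 - 36\right)\right)} = \frac{1}{\frac{1}{\sqrt{-35}} \left(19 - 35\right)} = \frac{1}{- \frac{i \sqrt{35}}{35} \left(-16\right)} = \frac{1}{\frac{16}{35} i \sqrt{35}} = - \frac{i \sqrt{35}}{16}$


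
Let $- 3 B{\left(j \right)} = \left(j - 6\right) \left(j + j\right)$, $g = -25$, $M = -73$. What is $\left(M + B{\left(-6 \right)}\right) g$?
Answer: $3025$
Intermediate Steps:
$B{\left(j \right)} = - \frac{2 j \left(-6 + j\right)}{3}$ ($B{\left(j \right)} = - \frac{\left(j - 6\right) \left(j + j\right)}{3} = - \frac{\left(-6 + j\right) 2 j}{3} = - \frac{2 j \left(-6 + j\right)}{3}$)
$\left(M + B{\left(-6 \right)}\right) g = \left(-73 + \frac{2}{3} \left(-6\right) \left(6 - -6\right)\right) \left(-25\right) = \left(-73 + \frac{2}{3} \left(-6\right) \left(6 + 6\right)\right) \left(-25\right) = \left(-73 + \frac{2}{3} \left(-6\right) 12\right) \left(-25\right) = \left(-73 - 48\right) \left(-25\right) = \left(-121\right) \left(-25\right) = 3025$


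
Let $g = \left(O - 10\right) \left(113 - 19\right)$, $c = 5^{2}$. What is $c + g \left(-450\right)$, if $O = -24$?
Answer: $1438225$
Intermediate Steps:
$c = 25$
$g = -3196$ ($g = \left(-24 - 10\right) \left(113 - 19\right) = \left(-34\right) 94 = -3196$)
$c + g \left(-450\right) = 25 - -1438200 = 25 + 1438200 = 1438225$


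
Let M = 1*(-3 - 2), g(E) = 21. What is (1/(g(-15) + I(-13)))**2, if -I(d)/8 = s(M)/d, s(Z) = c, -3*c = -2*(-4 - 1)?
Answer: 1521/546121 ≈ 0.0027851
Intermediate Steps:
M = -5 (M = 1*(-5) = -5)
c = -10/3 (c = -(-2)*(-4 - 1)/3 = -(-2)*(-5)/3 = -1/3*10 = -10/3 ≈ -3.3333)
s(Z) = -10/3
I(d) = 80/(3*d) (I(d) = -(-80)/(3*d) = 80/(3*d))
(1/(g(-15) + I(-13)))**2 = (1/(21 + (80/3)/(-13)))**2 = (1/(21 + (80/3)*(-1/13)))**2 = (1/(21 - 80/39))**2 = (1/(739/39))**2 = (39/739)**2 = 1521/546121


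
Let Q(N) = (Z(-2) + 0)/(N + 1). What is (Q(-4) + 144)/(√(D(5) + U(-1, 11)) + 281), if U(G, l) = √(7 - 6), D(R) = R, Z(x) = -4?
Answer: 122516/236865 - 436*√6/236865 ≈ 0.51273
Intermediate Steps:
U(G, l) = 1 (U(G, l) = √1 = 1)
Q(N) = -4/(1 + N) (Q(N) = (-4 + 0)/(N + 1) = -4/(1 + N))
(Q(-4) + 144)/(√(D(5) + U(-1, 11)) + 281) = (-4/(1 - 4) + 144)/(√(5 + 1) + 281) = (-4/(-3) + 144)/(√6 + 281) = (-4*(-⅓) + 144)/(281 + √6) = (4/3 + 144)/(281 + √6) = 436/(3*(281 + √6))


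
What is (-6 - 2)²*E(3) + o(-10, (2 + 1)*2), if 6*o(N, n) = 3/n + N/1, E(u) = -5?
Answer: -3859/12 ≈ -321.58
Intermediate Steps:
o(N, n) = 1/(2*n) + N/6 (o(N, n) = (3/n + N/1)/6 = (3/n + N*1)/6 = (3/n + N)/6 = (N + 3/n)/6 = 1/(2*n) + N/6)
(-6 - 2)²*E(3) + o(-10, (2 + 1)*2) = (-6 - 2)²*(-5) + (3 - 10*(2 + 1)*2)/(6*(((2 + 1)*2))) = (-8)²*(-5) + (3 - 30*2)/(6*((3*2))) = 64*(-5) + (⅙)*(3 - 10*6)/6 = -320 + (⅙)*(⅙)*(3 - 60) = -320 + (⅙)*(⅙)*(-57) = -320 - 19/12 = -3859/12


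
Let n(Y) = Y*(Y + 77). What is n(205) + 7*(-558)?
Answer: 53904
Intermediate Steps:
n(Y) = Y*(77 + Y)
n(205) + 7*(-558) = 205*(77 + 205) + 7*(-558) = 205*282 - 3906 = 57810 - 3906 = 53904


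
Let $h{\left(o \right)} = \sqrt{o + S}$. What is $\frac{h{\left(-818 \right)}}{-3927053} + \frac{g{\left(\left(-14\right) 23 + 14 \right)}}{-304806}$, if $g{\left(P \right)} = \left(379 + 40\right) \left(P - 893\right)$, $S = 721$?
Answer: $\frac{503219}{304806} - \frac{i \sqrt{97}}{3927053} \approx 1.6509 - 2.5079 \cdot 10^{-6} i$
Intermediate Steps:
$h{\left(o \right)} = \sqrt{721 + o}$ ($h{\left(o \right)} = \sqrt{o + 721} = \sqrt{721 + o}$)
$g{\left(P \right)} = -374167 + 419 P$ ($g{\left(P \right)} = 419 \left(-893 + P\right) = -374167 + 419 P$)
$\frac{h{\left(-818 \right)}}{-3927053} + \frac{g{\left(\left(-14\right) 23 + 14 \right)}}{-304806} = \frac{\sqrt{721 - 818}}{-3927053} + \frac{-374167 + 419 \left(\left(-14\right) 23 + 14\right)}{-304806} = \sqrt{-97} \left(- \frac{1}{3927053}\right) + \left(-374167 + 419 \left(-322 + 14\right)\right) \left(- \frac{1}{304806}\right) = i \sqrt{97} \left(- \frac{1}{3927053}\right) + \left(-374167 + 419 \left(-308\right)\right) \left(- \frac{1}{304806}\right) = - \frac{i \sqrt{97}}{3927053} + \left(-374167 - 129052\right) \left(- \frac{1}{304806}\right) = - \frac{i \sqrt{97}}{3927053} - - \frac{503219}{304806} = - \frac{i \sqrt{97}}{3927053} + \frac{503219}{304806} = \frac{503219}{304806} - \frac{i \sqrt{97}}{3927053}$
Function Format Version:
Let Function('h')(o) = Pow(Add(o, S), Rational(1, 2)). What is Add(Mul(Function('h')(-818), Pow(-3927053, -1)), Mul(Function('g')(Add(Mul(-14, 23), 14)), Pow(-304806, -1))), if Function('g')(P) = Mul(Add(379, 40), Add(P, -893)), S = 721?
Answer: Add(Rational(503219, 304806), Mul(Rational(-1, 3927053), I, Pow(97, Rational(1, 2)))) ≈ Add(1.6509, Mul(-2.5079e-6, I))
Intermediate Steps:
Function('h')(o) = Pow(Add(721, o), Rational(1, 2)) (Function('h')(o) = Pow(Add(o, 721), Rational(1, 2)) = Pow(Add(721, o), Rational(1, 2)))
Function('g')(P) = Add(-374167, Mul(419, P)) (Function('g')(P) = Mul(419, Add(-893, P)) = Add(-374167, Mul(419, P)))
Add(Mul(Function('h')(-818), Pow(-3927053, -1)), Mul(Function('g')(Add(Mul(-14, 23), 14)), Pow(-304806, -1))) = Add(Mul(Pow(Add(721, -818), Rational(1, 2)), Pow(-3927053, -1)), Mul(Add(-374167, Mul(419, Add(Mul(-14, 23), 14))), Pow(-304806, -1))) = Add(Mul(Pow(-97, Rational(1, 2)), Rational(-1, 3927053)), Mul(Add(-374167, Mul(419, Add(-322, 14))), Rational(-1, 304806))) = Add(Mul(Mul(I, Pow(97, Rational(1, 2))), Rational(-1, 3927053)), Mul(Add(-374167, Mul(419, -308)), Rational(-1, 304806))) = Add(Mul(Rational(-1, 3927053), I, Pow(97, Rational(1, 2))), Mul(Add(-374167, -129052), Rational(-1, 304806))) = Add(Mul(Rational(-1, 3927053), I, Pow(97, Rational(1, 2))), Mul(-503219, Rational(-1, 304806))) = Add(Mul(Rational(-1, 3927053), I, Pow(97, Rational(1, 2))), Rational(503219, 304806)) = Add(Rational(503219, 304806), Mul(Rational(-1, 3927053), I, Pow(97, Rational(1, 2))))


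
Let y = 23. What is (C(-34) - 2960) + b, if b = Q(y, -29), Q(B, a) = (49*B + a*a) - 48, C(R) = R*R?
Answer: 116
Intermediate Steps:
C(R) = R**2
Q(B, a) = -48 + a**2 + 49*B (Q(B, a) = (49*B + a**2) - 48 = (a**2 + 49*B) - 48 = -48 + a**2 + 49*B)
b = 1920 (b = -48 + (-29)**2 + 49*23 = -48 + 841 + 1127 = 1920)
(C(-34) - 2960) + b = ((-34)**2 - 2960) + 1920 = (1156 - 2960) + 1920 = -1804 + 1920 = 116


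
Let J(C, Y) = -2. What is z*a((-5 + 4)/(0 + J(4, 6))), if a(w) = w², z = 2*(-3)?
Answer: -3/2 ≈ -1.5000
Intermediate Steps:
z = -6
z*a((-5 + 4)/(0 + J(4, 6))) = -6*(-5 + 4)²/(0 - 2)² = -6*(-1/(-2))² = -6*(-1*(-½))² = -6*(½)² = -6*¼ = -3/2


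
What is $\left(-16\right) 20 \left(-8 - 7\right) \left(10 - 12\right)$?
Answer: $-9600$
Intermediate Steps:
$\left(-16\right) 20 \left(-8 - 7\right) \left(10 - 12\right) = - 320 \left(\left(-15\right) \left(-2\right)\right) = \left(-320\right) 30 = -9600$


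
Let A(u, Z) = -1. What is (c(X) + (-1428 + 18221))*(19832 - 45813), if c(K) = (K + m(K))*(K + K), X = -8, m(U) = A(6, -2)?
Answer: -440040197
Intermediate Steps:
m(U) = -1
c(K) = 2*K*(-1 + K) (c(K) = (K - 1)*(K + K) = (-1 + K)*(2*K) = 2*K*(-1 + K))
(c(X) + (-1428 + 18221))*(19832 - 45813) = (2*(-8)*(-1 - 8) + (-1428 + 18221))*(19832 - 45813) = (2*(-8)*(-9) + 16793)*(-25981) = (144 + 16793)*(-25981) = 16937*(-25981) = -440040197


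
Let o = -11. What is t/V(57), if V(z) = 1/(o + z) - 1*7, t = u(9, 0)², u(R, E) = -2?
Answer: -184/321 ≈ -0.57321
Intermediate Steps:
t = 4 (t = (-2)² = 4)
V(z) = -7 + 1/(-11 + z) (V(z) = 1/(-11 + z) - 1*7 = 1/(-11 + z) - 7 = -7 + 1/(-11 + z))
t/V(57) = 4/(((78 - 7*57)/(-11 + 57))) = 4/(((78 - 399)/46)) = 4/(((1/46)*(-321))) = 4/(-321/46) = 4*(-46/321) = -184/321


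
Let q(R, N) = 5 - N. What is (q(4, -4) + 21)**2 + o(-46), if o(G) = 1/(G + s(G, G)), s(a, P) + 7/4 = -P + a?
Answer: 171896/191 ≈ 899.98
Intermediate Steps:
s(a, P) = -7/4 + a - P (s(a, P) = -7/4 + (-P + a) = -7/4 + (a - P) = -7/4 + a - P)
o(G) = 1/(-7/4 + G) (o(G) = 1/(G + (-7/4 + G - G)) = 1/(G - 7/4) = 1/(-7/4 + G))
(q(4, -4) + 21)**2 + o(-46) = ((5 - 1*(-4)) + 21)**2 + 4/(-7 + 4*(-46)) = ((5 + 4) + 21)**2 + 4/(-7 - 184) = (9 + 21)**2 + 4/(-191) = 30**2 + 4*(-1/191) = 900 - 4/191 = 171896/191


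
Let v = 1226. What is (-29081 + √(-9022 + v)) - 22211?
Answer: -51292 + 2*I*√1949 ≈ -51292.0 + 88.295*I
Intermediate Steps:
(-29081 + √(-9022 + v)) - 22211 = (-29081 + √(-9022 + 1226)) - 22211 = (-29081 + √(-7796)) - 22211 = (-29081 + 2*I*√1949) - 22211 = -51292 + 2*I*√1949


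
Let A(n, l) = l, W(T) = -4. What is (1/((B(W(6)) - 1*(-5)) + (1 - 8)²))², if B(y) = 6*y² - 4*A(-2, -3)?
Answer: 1/26244 ≈ 3.8104e-5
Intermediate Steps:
B(y) = 12 + 6*y² (B(y) = 6*y² - 4*(-3) = 6*y² + 12 = 12 + 6*y²)
(1/((B(W(6)) - 1*(-5)) + (1 - 8)²))² = (1/(((12 + 6*(-4)²) - 1*(-5)) + (1 - 8)²))² = (1/(((12 + 6*16) + 5) + (-7)²))² = (1/(((12 + 96) + 5) + 49))² = (1/((108 + 5) + 49))² = (1/(113 + 49))² = (1/162)² = 1/26244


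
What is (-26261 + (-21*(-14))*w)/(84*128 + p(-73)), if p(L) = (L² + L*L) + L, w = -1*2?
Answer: -26849/21337 ≈ -1.2583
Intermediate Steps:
w = -2
p(L) = L + 2*L² (p(L) = (L² + L²) + L = 2*L² + L = L + 2*L²)
(-26261 + (-21*(-14))*w)/(84*128 + p(-73)) = (-26261 - 21*(-14)*(-2))/(84*128 - 73*(1 + 2*(-73))) = (-26261 + 294*(-2))/(10752 - 73*(1 - 146)) = (-26261 - 588)/(10752 - 73*(-145)) = -26849/(10752 + 10585) = -26849/21337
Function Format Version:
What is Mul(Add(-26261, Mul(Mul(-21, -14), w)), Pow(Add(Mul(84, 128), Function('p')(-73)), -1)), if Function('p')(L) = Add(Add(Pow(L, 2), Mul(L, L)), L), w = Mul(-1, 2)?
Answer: Rational(-26849, 21337) ≈ -1.2583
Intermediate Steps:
w = -2
Function('p')(L) = Add(L, Mul(2, Pow(L, 2))) (Function('p')(L) = Add(Add(Pow(L, 2), Pow(L, 2)), L) = Add(Mul(2, Pow(L, 2)), L) = Add(L, Mul(2, Pow(L, 2))))
Mul(Add(-26261, Mul(Mul(-21, -14), w)), Pow(Add(Mul(84, 128), Function('p')(-73)), -1)) = Mul(Add(-26261, Mul(Mul(-21, -14), -2)), Pow(Add(Mul(84, 128), Mul(-73, Add(1, Mul(2, -73)))), -1)) = Mul(Add(-26261, Mul(294, -2)), Pow(Add(10752, Mul(-73, Add(1, -146))), -1)) = Mul(Add(-26261, -588), Pow(Add(10752, Mul(-73, -145)), -1)) = Mul(-26849, Pow(Add(10752, 10585), -1)) = Mul(-26849, Pow(21337, -1)) = Mul(-26849, Rational(1, 21337)) = Rational(-26849, 21337)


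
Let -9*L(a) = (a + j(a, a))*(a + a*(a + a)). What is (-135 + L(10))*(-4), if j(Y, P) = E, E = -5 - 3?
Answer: 2180/3 ≈ 726.67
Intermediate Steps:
E = -8
j(Y, P) = -8
L(a) = -(-8 + a)*(a + 2*a²)/9 (L(a) = -(a - 8)*(a + a*(a + a))/9 = -(-8 + a)*(a + a*(2*a))/9 = -(-8 + a)*(a + 2*a²)/9)
(-135 + L(10))*(-4) = (-135 + (⅑)*10*(8 - 2*10² + 15*10))*(-4) = (-135 + (⅑)*10*(8 - 2*100 + 150))*(-4) = (-135 + (⅑)*10*(8 - 200 + 150))*(-4) = (-135 + (⅑)*10*(-42))*(-4) = (-135 - 140/3)*(-4) = -545/3*(-4) = 2180/3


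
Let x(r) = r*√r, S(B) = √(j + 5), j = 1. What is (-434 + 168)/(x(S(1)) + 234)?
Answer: -266/(234 + 6^(¾)) ≈ -1.1184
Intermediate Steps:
S(B) = √6 (S(B) = √(1 + 5) = √6)
x(r) = r^(3/2)
(-434 + 168)/(x(S(1)) + 234) = (-434 + 168)/((√6)^(3/2) + 234) = -266/(6^(¾) + 234) = -266/(234 + 6^(¾))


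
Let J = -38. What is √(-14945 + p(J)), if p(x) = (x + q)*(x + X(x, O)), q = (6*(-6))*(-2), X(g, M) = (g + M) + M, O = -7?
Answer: I*√18005 ≈ 134.18*I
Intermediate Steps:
X(g, M) = g + 2*M (X(g, M) = (M + g) + M = g + 2*M)
q = 72 (q = -36*(-2) = 72)
p(x) = (-14 + 2*x)*(72 + x) (p(x) = (x + 72)*(x + (x + 2*(-7))) = (72 + x)*(x + (x - 14)) = (72 + x)*(x + (-14 + x)) = (72 + x)*(-14 + 2*x) = (-14 + 2*x)*(72 + x))
√(-14945 + p(J)) = √(-14945 + (-1008 + 2*(-38)² + 130*(-38))) = √(-14945 + (-1008 + 2*1444 - 4940)) = √(-14945 + (-1008 + 2888 - 4940)) = √(-14945 - 3060) = √(-18005) = I*√18005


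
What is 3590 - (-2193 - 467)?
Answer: 6250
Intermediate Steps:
3590 - (-2193 - 467) = 3590 - 1*(-2660) = 3590 + 2660 = 6250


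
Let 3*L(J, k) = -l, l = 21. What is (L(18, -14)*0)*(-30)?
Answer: 0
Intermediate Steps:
L(J, k) = -7 (L(J, k) = (-1*21)/3 = (⅓)*(-21) = -7)
(L(18, -14)*0)*(-30) = -7*0*(-30) = 0*(-30) = 0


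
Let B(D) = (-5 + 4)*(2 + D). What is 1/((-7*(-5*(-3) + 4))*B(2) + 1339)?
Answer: 1/1871 ≈ 0.00053447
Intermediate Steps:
B(D) = -2 - D (B(D) = -(2 + D) = -2 - D)
1/((-7*(-5*(-3) + 4))*B(2) + 1339) = 1/((-7*(-5*(-3) + 4))*(-2 - 1*2) + 1339) = 1/((-7*(15 + 4))*(-2 - 2) + 1339) = 1/(-7*19*(-4) + 1339) = 1/(-133*(-4) + 1339) = 1/(532 + 1339) = 1/1871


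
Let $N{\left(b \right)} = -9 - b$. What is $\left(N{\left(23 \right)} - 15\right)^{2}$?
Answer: $2209$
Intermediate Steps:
$\left(N{\left(23 \right)} - 15\right)^{2} = \left(\left(-9 - 23\right) - 15\right)^{2} = \left(-32 - 15\right)^{2} = \left(-47\right)^{2} = 2209$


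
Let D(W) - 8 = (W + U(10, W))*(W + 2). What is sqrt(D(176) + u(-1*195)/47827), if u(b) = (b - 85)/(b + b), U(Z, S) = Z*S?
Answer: 2*sqrt(1773634939916853)/143481 ≈ 587.04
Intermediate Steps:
U(Z, S) = S*Z
u(b) = (-85 + b)/(2*b) (u(b) = (-85 + b)/((2*b)) = (-85 + b)*(1/(2*b)) = (-85 + b)/(2*b))
D(W) = 8 + 11*W*(2 + W) (D(W) = 8 + (W + W*10)*(W + 2) = 8 + (W + 10*W)*(2 + W) = 8 + (11*W)*(2 + W) = 8 + 11*W*(2 + W))
sqrt(D(176) + u(-1*195)/47827) = sqrt((8 + 11*176**2 + 22*176) + ((-85 - 1*195)/(2*((-1*195))))/47827) = sqrt((8 + 11*30976 + 3872) + ((1/2)*(-85 - 195)/(-195))*(1/47827)) = sqrt((8 + 340736 + 3872) + ((1/2)*(-1/195)*(-280))*(1/47827)) = sqrt(344616 + (28/39)*(1/47827)) = sqrt(344616 + 28/1865253) = sqrt(642796027876/1865253) = 2*sqrt(1773634939916853)/143481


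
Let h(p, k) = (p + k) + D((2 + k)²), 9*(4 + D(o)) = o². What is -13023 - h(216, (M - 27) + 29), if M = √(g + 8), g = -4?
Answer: -13383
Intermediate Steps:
M = 2 (M = √(-4 + 8) = √4 = 2)
D(o) = -4 + o²/9
h(p, k) = -4 + k + p + (2 + k)⁴/9 (h(p, k) = (p + k) + (-4 + ((2 + k)²)²/9) = (k + p) + (-4 + (2 + k)⁴/9) = -4 + k + p + (2 + k)⁴/9)
-13023 - h(216, (M - 27) + 29) = -13023 - (-4 + ((2 - 27) + 29) + 216 + (2 + ((2 - 27) + 29))⁴/9) = -13023 - (-4 + (-25 + 29) + 216 + (2 + (-25 + 29))⁴/9) = -13023 - (-4 + 4 + 216 + (2 + 4)⁴/9) = -13023 - (-4 + 4 + 216 + (⅑)*6⁴) = -13023 - (-4 + 4 + 216 + (⅑)*1296) = -13023 - (-4 + 4 + 216 + 144) = -13023 - 1*360 = -13023 - 360 = -13383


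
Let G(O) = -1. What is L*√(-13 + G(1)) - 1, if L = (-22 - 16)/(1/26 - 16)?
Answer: -1 + 988*I*√14/415 ≈ -1.0 + 8.9079*I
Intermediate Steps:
L = 988/415 (L = -38/(1/26 - 16) = -38/(-415/26) = -38*(-26/415) = 988/415 ≈ 2.3807)
L*√(-13 + G(1)) - 1 = 988*√(-13 - 1)/415 - 1 = 988*√(-14)/415 - 1 = 988*(I*√14)/415 - 1 = 988*I*√14/415 - 1 = -1 + 988*I*√14/415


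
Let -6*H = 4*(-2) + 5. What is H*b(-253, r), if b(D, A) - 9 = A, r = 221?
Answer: 115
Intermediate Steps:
b(D, A) = 9 + A
H = ½ (H = -(4*(-2) + 5)/6 = -(-8 + 5)/6 = -⅙*(-3) = ½ ≈ 0.50000)
H*b(-253, r) = (9 + 221)/2 = (½)*230 = 115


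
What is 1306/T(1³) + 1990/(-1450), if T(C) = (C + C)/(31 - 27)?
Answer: 378541/145 ≈ 2610.6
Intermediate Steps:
T(C) = C/2 (T(C) = (2*C)/4 = (2*C)*(¼) = C/2)
1306/T(1³) + 1990/(-1450) = 1306/(((½)*1³)) + 1990/(-1450) = 1306/(((½)*1)) + 1990*(-1/1450) = 1306/(½) - 199/145 = 1306*2 - 199/145 = 2612 - 199/145 = 378541/145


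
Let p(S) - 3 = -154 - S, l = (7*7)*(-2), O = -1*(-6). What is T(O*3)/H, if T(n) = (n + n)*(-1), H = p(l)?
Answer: 36/53 ≈ 0.67924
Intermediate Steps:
O = 6
l = -98 (l = 49*(-2) = -98)
p(S) = -151 - S (p(S) = 3 + (-154 - S) = -151 - S)
H = -53 (H = -151 - 1*(-98) = -151 + 98 = -53)
T(n) = -2*n (T(n) = (2*n)*(-1) = -2*n)
T(O*3)/H = -12*3/(-53) = -2*18*(-1/53) = -36*(-1/53) = 36/53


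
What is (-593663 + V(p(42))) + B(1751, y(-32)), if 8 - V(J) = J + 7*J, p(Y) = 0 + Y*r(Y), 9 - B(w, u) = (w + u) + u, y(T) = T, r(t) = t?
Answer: -609445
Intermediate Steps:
B(w, u) = 9 - w - 2*u (B(w, u) = 9 - ((w + u) + u) = 9 - ((u + w) + u) = 9 - (w + 2*u) = 9 + (-w - 2*u) = 9 - w - 2*u)
p(Y) = Y² (p(Y) = 0 + Y*Y = 0 + Y² = Y²)
V(J) = 8 - 8*J (V(J) = 8 - (J + 7*J) = 8 - 8*J)
(-593663 + V(p(42))) + B(1751, y(-32)) = (-593663 + (8 - 8*42²)) + (9 - 1*1751 - 2*(-32)) = (-593663 + (8 - 8*1764)) + (9 - 1751 + 64) = (-593663 + (8 - 14112)) - 1678 = (-593663 - 14104) - 1678 = -607767 - 1678 = -609445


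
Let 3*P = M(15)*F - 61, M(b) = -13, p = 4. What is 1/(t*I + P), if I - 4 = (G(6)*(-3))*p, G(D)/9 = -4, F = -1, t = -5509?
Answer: -1/2401940 ≈ -4.1633e-7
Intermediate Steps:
G(D) = -36 (G(D) = 9*(-4) = -36)
I = 436 (I = 4 - 36*(-3)*4 = 4 + 108*4 = 4 + 432 = 436)
P = -16 (P = (-13*(-1) - 61)/3 = (13 - 61)/3 = (⅓)*(-48) = -16)
1/(t*I + P) = 1/(-5509*436 - 16) = 1/(-2401924 - 16) = 1/(-2401940) = -1/2401940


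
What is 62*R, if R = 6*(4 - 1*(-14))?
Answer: 6696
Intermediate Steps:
R = 108 (R = 6*(4 + 14) = 6*18 = 108)
62*R = 62*108 = 6696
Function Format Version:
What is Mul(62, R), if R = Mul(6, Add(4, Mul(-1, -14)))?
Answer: 6696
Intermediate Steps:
R = 108 (R = Mul(6, Add(4, 14)) = Mul(6, 18) = 108)
Mul(62, R) = Mul(62, 108) = 6696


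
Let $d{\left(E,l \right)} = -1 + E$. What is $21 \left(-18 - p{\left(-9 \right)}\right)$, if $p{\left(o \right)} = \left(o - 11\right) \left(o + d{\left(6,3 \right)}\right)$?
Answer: $-2058$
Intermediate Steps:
$p{\left(o \right)} = \left(-11 + o\right) \left(5 + o\right)$ ($p{\left(o \right)} = \left(o - 11\right) \left(o + \left(-1 + 6\right)\right) = \left(-11 + o\right) \left(o + 5\right) = \left(-11 + o\right) \left(5 + o\right)$)
$21 \left(-18 - p{\left(-9 \right)}\right) = 21 \left(-18 - \left(-55 + \left(-9\right)^{2} - -54\right)\right) = 21 \left(-18 - \left(-55 + 81 + 54\right)\right) = 21 \left(-18 - 80\right) = 21 \left(-98\right) = -2058$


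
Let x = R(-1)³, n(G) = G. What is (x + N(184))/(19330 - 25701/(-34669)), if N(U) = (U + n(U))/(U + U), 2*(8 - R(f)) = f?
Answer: 170606149/5361419768 ≈ 0.031821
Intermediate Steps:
R(f) = 8 - f/2
N(U) = 1 (N(U) = (U + U)/(U + U) = (2*U)/((2*U)) = (2*U)*(1/(2*U)) = 1)
x = 4913/8 (x = (8 - ½*(-1))³ = (8 + ½)³ = (17/2)³ = 4913/8 ≈ 614.13)
(x + N(184))/(19330 - 25701/(-34669)) = (4913/8 + 1)/(19330 - 25701/(-34669)) = 4921/(8*(19330 - 25701*(-1/34669))) = 4921/(8*(19330 + 25701/34669)) = 4921/(8*(670177471/34669)) = (4921/8)*(34669/670177471) = 170606149/5361419768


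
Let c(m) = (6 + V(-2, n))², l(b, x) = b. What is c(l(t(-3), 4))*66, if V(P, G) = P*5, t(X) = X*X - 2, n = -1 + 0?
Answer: 1056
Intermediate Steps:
n = -1
t(X) = -2 + X² (t(X) = X² - 2 = -2 + X²)
V(P, G) = 5*P
c(m) = 16 (c(m) = (6 + 5*(-2))² = (6 - 10)² = (-4)² = 16)
c(l(t(-3), 4))*66 = 16*66 = 1056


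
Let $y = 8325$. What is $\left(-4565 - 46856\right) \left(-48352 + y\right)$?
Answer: $2058228367$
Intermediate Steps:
$\left(-4565 - 46856\right) \left(-48352 + y\right) = \left(-4565 - 46856\right) \left(-48352 + 8325\right) = \left(-51421\right) \left(-40027\right) = 2058228367$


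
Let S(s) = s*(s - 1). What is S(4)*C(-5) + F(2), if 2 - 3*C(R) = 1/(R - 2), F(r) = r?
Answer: 74/7 ≈ 10.571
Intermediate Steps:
C(R) = ⅔ - 1/(3*(-2 + R)) (C(R) = ⅔ - 1/(3*(R - 2)) = ⅔ - 1/(3*(-2 + R)))
S(s) = s*(-1 + s)
S(4)*C(-5) + F(2) = (4*(-1 + 4))*((-5 + 2*(-5))/(3*(-2 - 5))) + 2 = (4*3)*((⅓)*(-5 - 10)/(-7)) + 2 = 12*((⅓)*(-⅐)*(-15)) + 2 = 12*(5/7) + 2 = 60/7 + 2 = 74/7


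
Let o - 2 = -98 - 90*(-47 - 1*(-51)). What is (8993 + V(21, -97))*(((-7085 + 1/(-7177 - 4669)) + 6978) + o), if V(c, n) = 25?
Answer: -30071869191/5923 ≈ -5.0771e+6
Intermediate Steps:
o = -456 (o = 2 + (-98 - 90*(-47 - 1*(-51))) = 2 + (-98 - 90*(-47 + 51)) = 2 + (-98 - 90*4) = 2 + (-98 - 360) = 2 - 458 = -456)
(8993 + V(21, -97))*(((-7085 + 1/(-7177 - 4669)) + 6978) + o) = (8993 + 25)*(((-7085 + 1/(-7177 - 4669)) + 6978) - 456) = 9018*(((-7085 + 1/(-11846)) + 6978) - 456) = 9018*(((-7085 - 1/11846) + 6978) - 456) = 9018*((-83928911/11846 + 6978) - 456) = 9018*(-1267523/11846 - 456) = 9018*(-6669299/11846) = -30071869191/5923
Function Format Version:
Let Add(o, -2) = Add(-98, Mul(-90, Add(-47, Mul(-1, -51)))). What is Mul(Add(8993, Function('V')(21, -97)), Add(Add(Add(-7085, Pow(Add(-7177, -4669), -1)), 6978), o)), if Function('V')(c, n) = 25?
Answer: Rational(-30071869191, 5923) ≈ -5.0771e+6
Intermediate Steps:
o = -456 (o = Add(2, Add(-98, Mul(-90, Add(-47, Mul(-1, -51))))) = Add(2, Add(-98, Mul(-90, Add(-47, 51)))) = Add(2, Add(-98, Mul(-90, 4))) = Add(2, Add(-98, -360)) = Add(2, -458) = -456)
Mul(Add(8993, Function('V')(21, -97)), Add(Add(Add(-7085, Pow(Add(-7177, -4669), -1)), 6978), o)) = Mul(Add(8993, 25), Add(Add(Add(-7085, Pow(Add(-7177, -4669), -1)), 6978), -456)) = Mul(9018, Add(Add(Add(-7085, Pow(-11846, -1)), 6978), -456)) = Mul(9018, Add(Add(Add(-7085, Rational(-1, 11846)), 6978), -456)) = Mul(9018, Add(Add(Rational(-83928911, 11846), 6978), -456)) = Mul(9018, Add(Rational(-1267523, 11846), -456)) = Mul(9018, Rational(-6669299, 11846)) = Rational(-30071869191, 5923)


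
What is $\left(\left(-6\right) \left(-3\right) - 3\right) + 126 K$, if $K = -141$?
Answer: $-17751$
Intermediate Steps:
$\left(\left(-6\right) \left(-3\right) - 3\right) + 126 K = \left(\left(-6\right) \left(-3\right) - 3\right) + 126 \left(-141\right) = \left(18 - 3\right) - 17766 = 15 - 17766 = -17751$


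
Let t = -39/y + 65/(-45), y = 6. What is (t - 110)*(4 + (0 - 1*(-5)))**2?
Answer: -19107/2 ≈ -9553.5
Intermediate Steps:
t = -143/18 (t = -39/6 + 65/(-45) = -39*1/6 + 65*(-1/45) = -13/2 - 13/9 = -143/18 ≈ -7.9444)
(t - 110)*(4 + (0 - 1*(-5)))**2 = (-143/18 - 110)*(4 + (0 - 1*(-5)))**2 = -2123*(4 + (0 + 5))**2/18 = -2123*(4 + 5)**2/18 = -2123/18*9**2 = -2123/18*81 = -19107/2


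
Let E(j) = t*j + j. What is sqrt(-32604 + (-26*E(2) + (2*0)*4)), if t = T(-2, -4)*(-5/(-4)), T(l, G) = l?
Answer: 3*I*sqrt(3614) ≈ 180.35*I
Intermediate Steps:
t = -5/2 (t = -(-10)/(-4) = -(-10)*(-1)/4 = -2*5/4 = -5/2 ≈ -2.5000)
E(j) = -3*j/2 (E(j) = -5*j/2 + j = -3*j/2)
sqrt(-32604 + (-26*E(2) + (2*0)*4)) = sqrt(-32604 + (-(-39)*2 + (2*0)*4)) = sqrt(-32604 + (-26*(-3) + 0*4)) = sqrt(-32604 + (78 + 0)) = sqrt(-32604 + 78) = sqrt(-32526) = 3*I*sqrt(3614)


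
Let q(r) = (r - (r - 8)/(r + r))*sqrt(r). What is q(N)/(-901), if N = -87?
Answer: 15233*I*sqrt(87)/156774 ≈ 0.9063*I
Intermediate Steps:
q(r) = sqrt(r)*(r - (-8 + r)/(2*r)) (q(r) = (r - (-8 + r)/(2*r))*sqrt(r) = sqrt(r)*(r - (-8 + r)/(2*r)))
q(N)/(-901) = ((8 - 87*(-1 + 2*(-87)))/(2*sqrt(-87)))/(-901) = ((-I*sqrt(87)/87)*(8 - 87*(-1 - 174))/2)*(-1/901) = ((-I*sqrt(87)/87)*(8 - 87*(-175))/2)*(-1/901) = ((-I*sqrt(87)/87)*(8 + 15225)/2)*(-1/901) = ((1/2)*(-I*sqrt(87)/87)*15233)*(-1/901) = -15233*I*sqrt(87)/174*(-1/901) = 15233*I*sqrt(87)/156774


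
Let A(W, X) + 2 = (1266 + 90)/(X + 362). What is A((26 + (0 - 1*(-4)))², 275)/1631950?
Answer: 41/519776075 ≈ 7.8880e-8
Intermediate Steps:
A(W, X) = -2 + 1356/(362 + X) (A(W, X) = -2 + (1266 + 90)/(X + 362) = -2 + 1356/(362 + X))
A((26 + (0 - 1*(-4)))², 275)/1631950 = (2*(316 - 1*275)/(362 + 275))/1631950 = (2*(316 - 275)/637)*(1/1631950) = (2*(1/637)*41)*(1/1631950) = (82/637)*(1/1631950) = 41/519776075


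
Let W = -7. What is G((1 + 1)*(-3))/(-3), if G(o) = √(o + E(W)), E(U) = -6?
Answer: -2*I*√3/3 ≈ -1.1547*I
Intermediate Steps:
G(o) = √(-6 + o) (G(o) = √(o - 6) = √(-6 + o))
G((1 + 1)*(-3))/(-3) = √(-6 + (1 + 1)*(-3))/(-3) = √(-6 + 2*(-3))*(-⅓) = √(-6 - 6)*(-⅓) = √(-12)*(-⅓) = (2*I*√3)*(-⅓) = -2*I*√3/3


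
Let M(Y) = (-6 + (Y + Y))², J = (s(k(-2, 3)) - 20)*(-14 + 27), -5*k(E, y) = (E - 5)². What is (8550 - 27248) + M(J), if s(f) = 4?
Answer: 159386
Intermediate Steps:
k(E, y) = -(-5 + E)²/5 (k(E, y) = -(E - 5)²/5 = -(-5 + E)²/5)
J = -208 (J = (4 - 20)*(-14 + 27) = -16*13 = -208)
M(Y) = (-6 + 2*Y)²
(8550 - 27248) + M(J) = (8550 - 27248) + 4*(-3 - 208)² = -18698 + 4*(-211)² = -18698 + 4*44521 = -18698 + 178084 = 159386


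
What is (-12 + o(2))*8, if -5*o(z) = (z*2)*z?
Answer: -544/5 ≈ -108.80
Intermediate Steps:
o(z) = -2*z**2/5 (o(z) = -z*2*z/5 = -2*z*z/5 = -2*z**2/5)
(-12 + o(2))*8 = (-12 - 2/5*2**2)*8 = (-12 - 2/5*4)*8 = (-12 - 8/5)*8 = -68/5*8 = -544/5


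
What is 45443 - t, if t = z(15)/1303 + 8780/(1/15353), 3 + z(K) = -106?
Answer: -175584327682/1303 ≈ -1.3475e+8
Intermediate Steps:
z(K) = -109 (z(K) = -3 - 106 = -109)
t = 175643539911/1303 (t = -109/1303 + 8780/(1/15353) = -109*1/1303 + 8780/(1/15353) = -109/1303 + 8780*15353 = -109/1303 + 134799340 = 175643539911/1303 ≈ 1.3480e+8)
45443 - t = 45443 - 1*175643539911/1303 = 45443 - 175643539911/1303 = -175584327682/1303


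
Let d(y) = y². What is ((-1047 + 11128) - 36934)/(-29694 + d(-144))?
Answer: 8951/2986 ≈ 2.9977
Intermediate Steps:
((-1047 + 11128) - 36934)/(-29694 + d(-144)) = ((-1047 + 11128) - 36934)/(-29694 + (-144)²) = (10081 - 36934)/(-29694 + 20736) = -26853/(-8958) = -26853*(-1/8958) = 8951/2986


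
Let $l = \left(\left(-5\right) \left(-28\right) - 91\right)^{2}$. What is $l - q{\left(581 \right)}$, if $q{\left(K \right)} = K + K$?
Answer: $1239$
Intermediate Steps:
$q{\left(K \right)} = 2 K$
$l = 2401$ ($l = \left(140 - 91\right)^{2} = 49^{2} = 2401$)
$l - q{\left(581 \right)} = 2401 - 2 \cdot 581 = 2401 - 1162 = 1239$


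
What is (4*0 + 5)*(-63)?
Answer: -315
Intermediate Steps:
(4*0 + 5)*(-63) = (0 + 5)*(-63) = 5*(-63) = -315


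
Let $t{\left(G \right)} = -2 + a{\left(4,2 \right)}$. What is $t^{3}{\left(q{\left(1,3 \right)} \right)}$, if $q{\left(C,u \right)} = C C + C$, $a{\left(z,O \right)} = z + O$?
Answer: $64$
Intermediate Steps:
$a{\left(z,O \right)} = O + z$
$q{\left(C,u \right)} = C + C^{2}$ ($q{\left(C,u \right)} = C^{2} + C = C + C^{2}$)
$t{\left(G \right)} = 4$ ($t{\left(G \right)} = -2 + \left(2 + 4\right) = -2 + 6 = 4$)
$t^{3}{\left(q{\left(1,3 \right)} \right)} = 4^{3} = 64$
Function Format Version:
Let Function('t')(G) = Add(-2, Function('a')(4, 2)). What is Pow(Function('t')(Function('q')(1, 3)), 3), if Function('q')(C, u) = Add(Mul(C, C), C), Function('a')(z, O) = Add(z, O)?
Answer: 64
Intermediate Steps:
Function('a')(z, O) = Add(O, z)
Function('q')(C, u) = Add(C, Pow(C, 2)) (Function('q')(C, u) = Add(Pow(C, 2), C) = Add(C, Pow(C, 2)))
Function('t')(G) = 4 (Function('t')(G) = Add(-2, Add(2, 4)) = Add(-2, 6) = 4)
Pow(Function('t')(Function('q')(1, 3)), 3) = Pow(4, 3) = 64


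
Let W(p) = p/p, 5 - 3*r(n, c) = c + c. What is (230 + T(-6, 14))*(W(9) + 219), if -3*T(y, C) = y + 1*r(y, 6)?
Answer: 460900/9 ≈ 51211.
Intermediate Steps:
r(n, c) = 5/3 - 2*c/3 (r(n, c) = 5/3 - (c + c)/3 = 5/3 - 2*c/3)
T(y, C) = 7/9 - y/3 (T(y, C) = -(y + 1*(5/3 - ⅔*6))/3 = -(y + 1*(5/3 - 4))/3 = -(y + 1*(-7/3))/3 = -(y - 7/3)/3 = -(-7/3 + y)/3 = 7/9 - y/3)
W(p) = 1
(230 + T(-6, 14))*(W(9) + 219) = (230 + (7/9 - ⅓*(-6)))*(1 + 219) = (230 + (7/9 + 2))*220 = (230 + 25/9)*220 = (2095/9)*220 = 460900/9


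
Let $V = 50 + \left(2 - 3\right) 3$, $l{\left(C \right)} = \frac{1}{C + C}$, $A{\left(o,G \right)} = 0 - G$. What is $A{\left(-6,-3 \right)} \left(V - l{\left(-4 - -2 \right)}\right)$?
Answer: $\frac{567}{4} \approx 141.75$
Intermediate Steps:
$A{\left(o,G \right)} = - G$
$l{\left(C \right)} = \frac{1}{2 C}$
$V = 47$ ($V = 50 - 3 = 47$)
$A{\left(-6,-3 \right)} \left(V - l{\left(-4 - -2 \right)}\right) = \left(-1\right) \left(-3\right) \left(47 - \frac{1}{2 \left(-4 - -2\right)}\right) = 3 \left(47 - \frac{1}{2 \left(-4 + 2\right)}\right) = 3 \left(47 - \frac{1}{2 \left(-2\right)}\right) = 3 \left(47 - \frac{1}{2} \left(- \frac{1}{2}\right)\right) = 3 \left(47 - - \frac{1}{4}\right) = 3 \left(47 + \frac{1}{4}\right) = 3 \cdot \frac{189}{4} = \frac{567}{4}$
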